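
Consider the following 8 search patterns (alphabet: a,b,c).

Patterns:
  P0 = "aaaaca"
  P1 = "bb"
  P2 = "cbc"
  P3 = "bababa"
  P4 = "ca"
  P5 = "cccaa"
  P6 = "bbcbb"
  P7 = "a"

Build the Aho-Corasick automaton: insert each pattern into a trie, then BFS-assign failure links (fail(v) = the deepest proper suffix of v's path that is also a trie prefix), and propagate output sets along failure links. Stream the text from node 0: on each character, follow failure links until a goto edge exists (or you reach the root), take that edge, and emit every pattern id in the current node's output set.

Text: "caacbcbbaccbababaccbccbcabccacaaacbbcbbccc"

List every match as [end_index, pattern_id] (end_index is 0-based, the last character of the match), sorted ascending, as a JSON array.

Build:
Trie (insert patterns):
  0='ε' goto a→1 b→7 c→9
  1='a' goto a→2  ←P7
  2='aa' goto a→3
  3='aaa' goto a→4
  4='aaaa' goto c→5
  5='aaaac' goto a→6
  6='aaaaca' goto ·  ←P0
  7='b' goto a→12 b→8
  8='bb' goto c→22  ←P1
  9='c' goto a→17 b→10 c→18
  10='cb' goto c→11
  11='cbc' goto ·  ←P2
  12='ba' goto b→13
  13='bab' goto a→14
  14='baba' goto b→15
  15='babab' goto a→16
  16='bababa' goto ·  ←P3
  17='ca' goto ·  ←P4
  18='cc' goto c→19
  19='ccc' goto a→20
  20='ccca' goto a→21
  21='cccaa' goto ·  ←P5
  22='bbc' goto b→23
  23='bbcb' goto b→24
  24='bbcbb' goto ·  ←P6

Failure links (BFS by depth):
  fail(1) 'a': from fail(0)=0 chase 'a': 0 ⇒ 0;  out={7}∪out(0)={7}
  fail(7) 'b': from fail(0)=0 chase 'b': 0 ⇒ 0;  out=∅∪out(0)=∅
  fail(9) 'c': from fail(0)=0 chase 'c': 0 ⇒ 0;  out=∅∪out(0)=∅
  fail(2) 'aa': from fail(1)=0 chase 'a': 0 ⇒ 1;  out=∅∪out(1)={7}
  fail(8) 'bb': from fail(7)=0 chase 'b': 0 ⇒ 7;  out={1}∪out(7)={1}
  fail(10) 'cb': from fail(9)=0 chase 'b': 0 ⇒ 7;  out=∅∪out(7)=∅
  fail(12) 'ba': from fail(7)=0 chase 'a': 0 ⇒ 1;  out=∅∪out(1)={7}
  fail(17) 'ca': from fail(9)=0 chase 'a': 0 ⇒ 1;  out={4}∪out(1)={4,7}
  fail(18) 'cc': from fail(9)=0 chase 'c': 0 ⇒ 9;  out=∅∪out(9)=∅
  fail(3) 'aaa': from fail(2)=1 chase 'a': 1 ⇒ 2;  out=∅∪out(2)={7}
  fail(11) 'cbc': from fail(10)=7 chase 'c': 7→0 ⇒ 9;  out={2}∪out(9)={2}
  fail(13) 'bab': from fail(12)=1 chase 'b': 1→0 ⇒ 7;  out=∅∪out(7)=∅
  fail(19) 'ccc': from fail(18)=9 chase 'c': 9 ⇒ 18;  out=∅∪out(18)=∅
  fail(22) 'bbc': from fail(8)=7 chase 'c': 7→0 ⇒ 9;  out=∅∪out(9)=∅
  fail(4) 'aaaa': from fail(3)=2 chase 'a': 2 ⇒ 3;  out=∅∪out(3)={7}
  fail(14) 'baba': from fail(13)=7 chase 'a': 7 ⇒ 12;  out=∅∪out(12)={7}
  fail(20) 'ccca': from fail(19)=18 chase 'a': 18→9 ⇒ 17;  out=∅∪out(17)={4,7}
  fail(23) 'bbcb': from fail(22)=9 chase 'b': 9 ⇒ 10;  out=∅∪out(10)=∅
  fail(5) 'aaaac': from fail(4)=3 chase 'c': 3→2→1→0 ⇒ 9;  out=∅∪out(9)=∅
  fail(15) 'babab': from fail(14)=12 chase 'b': 12 ⇒ 13;  out=∅∪out(13)=∅
  fail(21) 'cccaa': from fail(20)=17 chase 'a': 17→1 ⇒ 2;  out={5}∪out(2)={5,7}
  fail(24) 'bbcbb': from fail(23)=10 chase 'b': 10→7 ⇒ 8;  out={6}∪out(8)={1,6}
  fail(6) 'aaaaca': from fail(5)=9 chase 'a': 9 ⇒ 17;  out={0}∪out(17)={0,4,7}
  fail(16) 'bababa': from fail(15)=13 chase 'a': 13 ⇒ 14;  out={3}∪out(14)={3,7}

Text stream:
pos 0 'c': at 9
pos 1 'a': at 17  → match P4@[0:1],P7@[1:1]
pos 2 'a': at 2 ·f  → match P7@[2:2]
pos 3 'c': at 9 ·f
pos 4 'b': at 10
pos 5 'c': at 11  → match P2@[3:5]
pos 6 'b': at 10 ·f
pos 7 'b': at 8 ·f  → match P1@[6:7]
pos 8 'a': at 12 ·f  → match P7@[8:8]
pos 9 'c': at 9 ·f
pos 10 'c': at 18
pos 11 'b': at 10 ·f
pos 12 'a': at 12 ·f  → match P7@[12:12]
pos 13 'b': at 13
pos 14 'a': at 14  → match P7@[14:14]
pos 15 'b': at 15
pos 16 'a': at 16  → match P3@[11:16],P7@[16:16]
pos 17 'c': at 9 ·f
pos 18 'c': at 18
pos 19 'b': at 10 ·f
pos 20 'c': at 11  → match P2@[18:20]
pos 21 'c': at 18 ·f
pos 22 'b': at 10 ·f
pos 23 'c': at 11  → match P2@[21:23]
pos 24 'a': at 17 ·f  → match P4@[23:24],P7@[24:24]
pos 25 'b': at 7 ·f
pos 26 'c': at 9 ·f
pos 27 'c': at 18
pos 28 'a': at 17 ·f  → match P4@[27:28],P7@[28:28]
pos 29 'c': at 9 ·f
pos 30 'a': at 17  → match P4@[29:30],P7@[30:30]
pos 31 'a': at 2 ·f  → match P7@[31:31]
pos 32 'a': at 3  → match P7@[32:32]
pos 33 'c': at 9 ·f
pos 34 'b': at 10
pos 35 'b': at 8 ·f  → match P1@[34:35]
pos 36 'c': at 22
pos 37 'b': at 23
pos 38 'b': at 24  → match P1@[37:38],P6@[34:38]
pos 39 'c': at 22 ·f
pos 40 'c': at 18 ·f
pos 41 'c': at 19

Result: [[1,4],[1,7],[2,7],[5,2],[7,1],[8,7],[12,7],[14,7],[16,3],[16,7],[20,2],[23,2],[24,4],[24,7],[28,4],[28,7],[30,4],[30,7],[31,7],[32,7],[35,1],[38,1],[38,6]]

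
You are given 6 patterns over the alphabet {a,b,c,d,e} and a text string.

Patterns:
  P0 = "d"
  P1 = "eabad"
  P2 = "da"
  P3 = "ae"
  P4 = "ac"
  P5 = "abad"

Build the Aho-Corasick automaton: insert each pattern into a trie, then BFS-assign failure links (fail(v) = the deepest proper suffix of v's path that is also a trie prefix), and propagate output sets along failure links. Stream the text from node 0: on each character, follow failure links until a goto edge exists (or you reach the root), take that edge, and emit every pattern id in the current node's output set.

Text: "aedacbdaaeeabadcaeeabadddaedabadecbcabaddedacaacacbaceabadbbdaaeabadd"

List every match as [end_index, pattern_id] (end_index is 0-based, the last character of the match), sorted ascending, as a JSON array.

Build:
Trie (insert patterns):
  n0 'ε': a→8 d→1 e→2
  n1 'd': a→7  [P0 ends]
  n2 'e': a→3
  n3 'ea': b→4
  n4 'eab': a→5
  n5 'eaba': d→6
  n6 'eabad': ·  [P1 ends]
  n7 'da': ·  [P2 ends]
  n8 'a': b→11 c→10 e→9
  n9 'ae': ·  [P3 ends]
  n10 'ac': ·  [P4 ends]
  n11 'ab': a→12
  n12 'aba': d→13
  n13 'abad': ·  [P5 ends]

BFS fail/out derivation:
  n1('d'): parent n0 fail=0; on 'd' 0 → fail=0;  out {0}∪∅={0}
  n2('e'): parent n0 fail=0; on 'e' 0 → fail=0;  out ∅∪∅=∅
  n8('a'): parent n0 fail=0; on 'a' 0 → fail=0;  out ∅∪∅=∅
  n3('ea'): parent n2 fail=0; on 'a' 0 → fail=8;  out ∅∪∅=∅
  n7('da'): parent n1 fail=0; on 'a' 0 → fail=8;  out {2}∪∅={2}
  n9('ae'): parent n8 fail=0; on 'e' 0 → fail=2;  out {3}∪∅={3}
  n10('ac'): parent n8 fail=0; on 'c' 0 → fail=0;  out {4}∪∅={4}
  n11('ab'): parent n8 fail=0; on 'b' 0 → fail=0;  out ∅∪∅=∅
  n4('eab'): parent n3 fail=8; on 'b' 8 → fail=11;  out ∅∪∅=∅
  n12('aba'): parent n11 fail=0; on 'a' 0 → fail=8;  out ∅∪∅=∅
  n5('eaba'): parent n4 fail=11; on 'a' 11 → fail=12;  out ∅∪∅=∅
  n13('abad'): parent n12 fail=8; on 'd' 8→0 → fail=1;  out {5}∪{0}={0,5}
  n6('eabad'): parent n5 fail=12; on 'd' 12 → fail=13;  out {1}∪{0,5}={0,1,5}

Scan:
[0] read 'a'  n0⇒n8
[1] read 'e'  n8⇒n9  emit P3@[0:1]
[2] read 'd'  n9⇒n1 ·f  emit P0@[2:2]
[3] read 'a'  n1⇒n7  emit P2@[2:3]
[4] read 'c'  n7⇒n10 ·f  emit P4@[3:4]
[5] read 'b'  n10⇒n0 ·f
[6] read 'd'  n0⇒n1  emit P0@[6:6]
[7] read 'a'  n1⇒n7  emit P2@[6:7]
[8] read 'a'  n7⇒n8 ·f
[9] read 'e'  n8⇒n9  emit P3@[8:9]
[10] read 'e'  n9⇒n2 ·f
[11] read 'a'  n2⇒n3
[12] read 'b'  n3⇒n4
[13] read 'a'  n4⇒n5
[14] read 'd'  n5⇒n6  emit P0@[14:14],P1@[10:14],P5@[11:14]
[15] read 'c'  n6⇒n0 ·f
[16] read 'a'  n0⇒n8
[17] read 'e'  n8⇒n9  emit P3@[16:17]
[18] read 'e'  n9⇒n2 ·f
[19] read 'a'  n2⇒n3
[20] read 'b'  n3⇒n4
[21] read 'a'  n4⇒n5
[22] read 'd'  n5⇒n6  emit P0@[22:22],P1@[18:22],P5@[19:22]
[23] read 'd'  n6⇒n1 ·f  emit P0@[23:23]
[24] read 'd'  n1⇒n1 ·f  emit P0@[24:24]
[25] read 'a'  n1⇒n7  emit P2@[24:25]
[26] read 'e'  n7⇒n9 ·f  emit P3@[25:26]
[27] read 'd'  n9⇒n1 ·f  emit P0@[27:27]
[28] read 'a'  n1⇒n7  emit P2@[27:28]
[29] read 'b'  n7⇒n11 ·f
[30] read 'a'  n11⇒n12
[31] read 'd'  n12⇒n13  emit P0@[31:31],P5@[28:31]
[32] read 'e'  n13⇒n2 ·f
[33] read 'c'  n2⇒n0 ·f
[34] read 'b'  n0⇒n0
[35] read 'c'  n0⇒n0
[36] read 'a'  n0⇒n8
[37] read 'b'  n8⇒n11
[38] read 'a'  n11⇒n12
[39] read 'd'  n12⇒n13  emit P0@[39:39],P5@[36:39]
[40] read 'd'  n13⇒n1 ·f  emit P0@[40:40]
[41] read 'e'  n1⇒n2 ·f
[42] read 'd'  n2⇒n1 ·f  emit P0@[42:42]
[43] read 'a'  n1⇒n7  emit P2@[42:43]
[44] read 'c'  n7⇒n10 ·f  emit P4@[43:44]
[45] read 'a'  n10⇒n8 ·f
[46] read 'a'  n8⇒n8 ·f
[47] read 'c'  n8⇒n10  emit P4@[46:47]
[48] read 'a'  n10⇒n8 ·f
[49] read 'c'  n8⇒n10  emit P4@[48:49]
[50] read 'b'  n10⇒n0 ·f
[51] read 'a'  n0⇒n8
[52] read 'c'  n8⇒n10  emit P4@[51:52]
[53] read 'e'  n10⇒n2 ·f
[54] read 'a'  n2⇒n3
[55] read 'b'  n3⇒n4
[56] read 'a'  n4⇒n5
[57] read 'd'  n5⇒n6  emit P0@[57:57],P1@[53:57],P5@[54:57]
[58] read 'b'  n6⇒n0 ·f
[59] read 'b'  n0⇒n0
[60] read 'd'  n0⇒n1  emit P0@[60:60]
[61] read 'a'  n1⇒n7  emit P2@[60:61]
[62] read 'a'  n7⇒n8 ·f
[63] read 'e'  n8⇒n9  emit P3@[62:63]
[64] read 'a'  n9⇒n3 ·f
[65] read 'b'  n3⇒n4
[66] read 'a'  n4⇒n5
[67] read 'd'  n5⇒n6  emit P0@[67:67],P1@[63:67],P5@[64:67]
[68] read 'd'  n6⇒n1 ·f  emit P0@[68:68]

Matches: [[1,3],[2,0],[3,2],[4,4],[6,0],[7,2],[9,3],[14,0],[14,1],[14,5],[17,3],[22,0],[22,1],[22,5],[23,0],[24,0],[25,2],[26,3],[27,0],[28,2],[31,0],[31,5],[39,0],[39,5],[40,0],[42,0],[43,2],[44,4],[47,4],[49,4],[52,4],[57,0],[57,1],[57,5],[60,0],[61,2],[63,3],[67,0],[67,1],[67,5],[68,0]]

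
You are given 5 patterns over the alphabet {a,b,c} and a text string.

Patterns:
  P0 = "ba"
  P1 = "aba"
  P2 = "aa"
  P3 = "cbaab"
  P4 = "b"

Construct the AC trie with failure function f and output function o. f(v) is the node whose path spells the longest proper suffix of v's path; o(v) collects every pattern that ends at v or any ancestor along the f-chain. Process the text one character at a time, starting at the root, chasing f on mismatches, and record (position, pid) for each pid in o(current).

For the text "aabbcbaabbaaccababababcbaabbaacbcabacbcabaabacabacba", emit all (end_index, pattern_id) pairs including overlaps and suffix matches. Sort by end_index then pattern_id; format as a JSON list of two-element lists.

Build:
Trie (insert patterns):
  0='ε' goto a→3 b→1 c→7
  1='b' goto a→2  [P4 ends]
  2='ba' goto ·  [P0 ends]
  3='a' goto a→6 b→4
  4='ab' goto a→5
  5='aba' goto ·  [P1 ends]
  6='aa' goto ·  [P2 ends]
  7='c' goto b→8
  8='cb' goto a→9
  9='cba' goto a→10
  10='cbaa' goto b→11
  11='cbaab' goto ·  [P3 ends]

Failure links (BFS by depth):
  fail(1) 'b': from fail(0)=0 chase 'b': 0 ⇒ 0;  out={4}∪out(0)={4}
  fail(3) 'a': from fail(0)=0 chase 'a': 0 ⇒ 0;  out=∅∪out(0)=∅
  fail(7) 'c': from fail(0)=0 chase 'c': 0 ⇒ 0;  out=∅∪out(0)=∅
  fail(2) 'ba': from fail(1)=0 chase 'a': 0 ⇒ 3;  out={0}∪out(3)={0}
  fail(4) 'ab': from fail(3)=0 chase 'b': 0 ⇒ 1;  out=∅∪out(1)={4}
  fail(6) 'aa': from fail(3)=0 chase 'a': 0 ⇒ 3;  out={2}∪out(3)={2}
  fail(8) 'cb': from fail(7)=0 chase 'b': 0 ⇒ 1;  out=∅∪out(1)={4}
  fail(5) 'aba': from fail(4)=1 chase 'a': 1 ⇒ 2;  out={1}∪out(2)={0,1}
  fail(9) 'cba': from fail(8)=1 chase 'a': 1 ⇒ 2;  out=∅∪out(2)={0}
  fail(10) 'cbaa': from fail(9)=2 chase 'a': 2→3 ⇒ 6;  out=∅∪out(6)={2}
  fail(11) 'cbaab': from fail(10)=6 chase 'b': 6→3 ⇒ 4;  out={3}∪out(4)={3,4}

Text stream:
i=0 'a': node 0→3
i=1 'a': node 3→6  ** P2@[0:1]
i=2 'b': node 6→4 (via fail)  ** P4@[2:2]
i=3 'b': node 4→1 (via fail)  ** P4@[3:3]
i=4 'c': node 1→7 (via fail)
i=5 'b': node 7→8  ** P4@[5:5]
i=6 'a': node 8→9  ** P0@[5:6]
i=7 'a': node 9→10  ** P2@[6:7]
i=8 'b': node 10→11  ** P3@[4:8],P4@[8:8]
i=9 'b': node 11→1 (via fail)  ** P4@[9:9]
i=10 'a': node 1→2  ** P0@[9:10]
i=11 'a': node 2→6 (via fail)  ** P2@[10:11]
i=12 'c': node 6→7 (via fail)
i=13 'c': node 7→7 (via fail)
i=14 'a': node 7→3 (via fail)
i=15 'b': node 3→4  ** P4@[15:15]
i=16 'a': node 4→5  ** P0@[15:16],P1@[14:16]
i=17 'b': node 5→4 (via fail)  ** P4@[17:17]
i=18 'a': node 4→5  ** P0@[17:18],P1@[16:18]
i=19 'b': node 5→4 (via fail)  ** P4@[19:19]
i=20 'a': node 4→5  ** P0@[19:20],P1@[18:20]
i=21 'b': node 5→4 (via fail)  ** P4@[21:21]
i=22 'c': node 4→7 (via fail)
i=23 'b': node 7→8  ** P4@[23:23]
i=24 'a': node 8→9  ** P0@[23:24]
i=25 'a': node 9→10  ** P2@[24:25]
i=26 'b': node 10→11  ** P3@[22:26],P4@[26:26]
i=27 'b': node 11→1 (via fail)  ** P4@[27:27]
i=28 'a': node 1→2  ** P0@[27:28]
i=29 'a': node 2→6 (via fail)  ** P2@[28:29]
i=30 'c': node 6→7 (via fail)
i=31 'b': node 7→8  ** P4@[31:31]
i=32 'c': node 8→7 (via fail)
i=33 'a': node 7→3 (via fail)
i=34 'b': node 3→4  ** P4@[34:34]
i=35 'a': node 4→5  ** P0@[34:35],P1@[33:35]
i=36 'c': node 5→7 (via fail)
i=37 'b': node 7→8  ** P4@[37:37]
i=38 'c': node 8→7 (via fail)
i=39 'a': node 7→3 (via fail)
i=40 'b': node 3→4  ** P4@[40:40]
i=41 'a': node 4→5  ** P0@[40:41],P1@[39:41]
i=42 'a': node 5→6 (via fail)  ** P2@[41:42]
i=43 'b': node 6→4 (via fail)  ** P4@[43:43]
i=44 'a': node 4→5  ** P0@[43:44],P1@[42:44]
i=45 'c': node 5→7 (via fail)
i=46 'a': node 7→3 (via fail)
i=47 'b': node 3→4  ** P4@[47:47]
i=48 'a': node 4→5  ** P0@[47:48],P1@[46:48]
i=49 'c': node 5→7 (via fail)
i=50 'b': node 7→8  ** P4@[50:50]
i=51 'a': node 8→9  ** P0@[50:51]

Result: [[1,2],[2,4],[3,4],[5,4],[6,0],[7,2],[8,3],[8,4],[9,4],[10,0],[11,2],[15,4],[16,0],[16,1],[17,4],[18,0],[18,1],[19,4],[20,0],[20,1],[21,4],[23,4],[24,0],[25,2],[26,3],[26,4],[27,4],[28,0],[29,2],[31,4],[34,4],[35,0],[35,1],[37,4],[40,4],[41,0],[41,1],[42,2],[43,4],[44,0],[44,1],[47,4],[48,0],[48,1],[50,4],[51,0]]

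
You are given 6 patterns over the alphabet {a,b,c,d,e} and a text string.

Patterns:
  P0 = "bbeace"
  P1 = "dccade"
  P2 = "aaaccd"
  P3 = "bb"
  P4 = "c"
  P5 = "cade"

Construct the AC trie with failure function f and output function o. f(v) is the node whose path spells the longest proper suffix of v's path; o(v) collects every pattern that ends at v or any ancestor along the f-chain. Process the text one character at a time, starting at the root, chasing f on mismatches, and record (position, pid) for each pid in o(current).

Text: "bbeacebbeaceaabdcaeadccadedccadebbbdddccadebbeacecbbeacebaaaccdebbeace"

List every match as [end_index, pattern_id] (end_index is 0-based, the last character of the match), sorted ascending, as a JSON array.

Build automaton:
Trie (insert patterns):
  0='ε' goto a→13 b→1 c→19 d→7
  1='b' goto b→2
  2='bb' goto e→3  ←P3
  3='bbe' goto a→4
  4='bbea' goto c→5
  5='bbeac' goto e→6
  6='bbeace' goto ·  ←P0
  7='d' goto c→8
  8='dc' goto c→9
  9='dcc' goto a→10
  10='dcca' goto d→11
  11='dccad' goto e→12
  12='dccade' goto ·  ←P1
  13='a' goto a→14
  14='aa' goto a→15
  15='aaa' goto c→16
  16='aaac' goto c→17
  17='aaacc' goto d→18
  18='aaaccd' goto ·  ←P2
  19='c' goto a→20  ←P4
  20='ca' goto d→21
  21='cad' goto e→22
  22='cade' goto ·  ←P5

BFS fail/out derivation:
  fail(1) 'b': from fail(0)=0 chase 'b': 0 ⇒ 0;  out=∅∪out(0)=∅
  fail(7) 'd': from fail(0)=0 chase 'd': 0 ⇒ 0;  out=∅∪out(0)=∅
  fail(13) 'a': from fail(0)=0 chase 'a': 0 ⇒ 0;  out=∅∪out(0)=∅
  fail(19) 'c': from fail(0)=0 chase 'c': 0 ⇒ 0;  out={4}∪out(0)={4}
  fail(2) 'bb': from fail(1)=0 chase 'b': 0 ⇒ 1;  out={3}∪out(1)={3}
  fail(8) 'dc': from fail(7)=0 chase 'c': 0 ⇒ 19;  out=∅∪out(19)={4}
  fail(14) 'aa': from fail(13)=0 chase 'a': 0 ⇒ 13;  out=∅∪out(13)=∅
  fail(20) 'ca': from fail(19)=0 chase 'a': 0 ⇒ 13;  out=∅∪out(13)=∅
  fail(3) 'bbe': from fail(2)=1 chase 'e': 1→0 ⇒ 0;  out=∅∪out(0)=∅
  fail(9) 'dcc': from fail(8)=19 chase 'c': 19→0 ⇒ 19;  out=∅∪out(19)={4}
  fail(15) 'aaa': from fail(14)=13 chase 'a': 13 ⇒ 14;  out=∅∪out(14)=∅
  fail(21) 'cad': from fail(20)=13 chase 'd': 13→0 ⇒ 7;  out=∅∪out(7)=∅
  fail(4) 'bbea': from fail(3)=0 chase 'a': 0 ⇒ 13;  out=∅∪out(13)=∅
  fail(10) 'dcca': from fail(9)=19 chase 'a': 19 ⇒ 20;  out=∅∪out(20)=∅
  fail(16) 'aaac': from fail(15)=14 chase 'c': 14→13→0 ⇒ 19;  out=∅∪out(19)={4}
  fail(22) 'cade': from fail(21)=7 chase 'e': 7→0 ⇒ 0;  out={5}∪out(0)={5}
  fail(5) 'bbeac': from fail(4)=13 chase 'c': 13→0 ⇒ 19;  out=∅∪out(19)={4}
  fail(11) 'dccad': from fail(10)=20 chase 'd': 20 ⇒ 21;  out=∅∪out(21)=∅
  fail(17) 'aaacc': from fail(16)=19 chase 'c': 19→0 ⇒ 19;  out=∅∪out(19)={4}
  fail(6) 'bbeace': from fail(5)=19 chase 'e': 19→0 ⇒ 0;  out={0}∪out(0)={0}
  fail(12) 'dccade': from fail(11)=21 chase 'e': 21 ⇒ 22;  out={1}∪out(22)={1,5}
  fail(18) 'aaaccd': from fail(17)=19 chase 'd': 19→0 ⇒ 7;  out={2}∪out(7)={2}

Run:
pos 0 'b': at 1
pos 1 'b': at 2  ** P3@[0:1]
pos 2 'e': at 3
pos 3 'a': at 4
pos 4 'c': at 5  ** P4@[4:4]
pos 5 'e': at 6  ** P0@[0:5]
pos 6 'b': at 1 ·f
pos 7 'b': at 2  ** P3@[6:7]
pos 8 'e': at 3
pos 9 'a': at 4
pos 10 'c': at 5  ** P4@[10:10]
pos 11 'e': at 6  ** P0@[6:11]
pos 12 'a': at 13 ·f
pos 13 'a': at 14
pos 14 'b': at 1 ·f
pos 15 'd': at 7 ·f
pos 16 'c': at 8  ** P4@[16:16]
pos 17 'a': at 20 ·f
pos 18 'e': at 0 ·f
pos 19 'a': at 13
pos 20 'd': at 7 ·f
pos 21 'c': at 8  ** P4@[21:21]
pos 22 'c': at 9  ** P4@[22:22]
pos 23 'a': at 10
pos 24 'd': at 11
pos 25 'e': at 12  ** P1@[20:25],P5@[22:25]
pos 26 'd': at 7 ·f
pos 27 'c': at 8  ** P4@[27:27]
pos 28 'c': at 9  ** P4@[28:28]
pos 29 'a': at 10
pos 30 'd': at 11
pos 31 'e': at 12  ** P1@[26:31],P5@[28:31]
pos 32 'b': at 1 ·f
pos 33 'b': at 2  ** P3@[32:33]
pos 34 'b': at 2 ·f  ** P3@[33:34]
pos 35 'd': at 7 ·f
pos 36 'd': at 7 ·f
pos 37 'd': at 7 ·f
pos 38 'c': at 8  ** P4@[38:38]
pos 39 'c': at 9  ** P4@[39:39]
pos 40 'a': at 10
pos 41 'd': at 11
pos 42 'e': at 12  ** P1@[37:42],P5@[39:42]
pos 43 'b': at 1 ·f
pos 44 'b': at 2  ** P3@[43:44]
pos 45 'e': at 3
pos 46 'a': at 4
pos 47 'c': at 5  ** P4@[47:47]
pos 48 'e': at 6  ** P0@[43:48]
pos 49 'c': at 19 ·f  ** P4@[49:49]
pos 50 'b': at 1 ·f
pos 51 'b': at 2  ** P3@[50:51]
pos 52 'e': at 3
pos 53 'a': at 4
pos 54 'c': at 5  ** P4@[54:54]
pos 55 'e': at 6  ** P0@[50:55]
pos 56 'b': at 1 ·f
pos 57 'a': at 13 ·f
pos 58 'a': at 14
pos 59 'a': at 15
pos 60 'c': at 16  ** P4@[60:60]
pos 61 'c': at 17  ** P4@[61:61]
pos 62 'd': at 18  ** P2@[57:62]
pos 63 'e': at 0 ·f
pos 64 'b': at 1
pos 65 'b': at 2  ** P3@[64:65]
pos 66 'e': at 3
pos 67 'a': at 4
pos 68 'c': at 5  ** P4@[68:68]
pos 69 'e': at 6  ** P0@[64:69]

Result: [[1,3],[4,4],[5,0],[7,3],[10,4],[11,0],[16,4],[21,4],[22,4],[25,1],[25,5],[27,4],[28,4],[31,1],[31,5],[33,3],[34,3],[38,4],[39,4],[42,1],[42,5],[44,3],[47,4],[48,0],[49,4],[51,3],[54,4],[55,0],[60,4],[61,4],[62,2],[65,3],[68,4],[69,0]]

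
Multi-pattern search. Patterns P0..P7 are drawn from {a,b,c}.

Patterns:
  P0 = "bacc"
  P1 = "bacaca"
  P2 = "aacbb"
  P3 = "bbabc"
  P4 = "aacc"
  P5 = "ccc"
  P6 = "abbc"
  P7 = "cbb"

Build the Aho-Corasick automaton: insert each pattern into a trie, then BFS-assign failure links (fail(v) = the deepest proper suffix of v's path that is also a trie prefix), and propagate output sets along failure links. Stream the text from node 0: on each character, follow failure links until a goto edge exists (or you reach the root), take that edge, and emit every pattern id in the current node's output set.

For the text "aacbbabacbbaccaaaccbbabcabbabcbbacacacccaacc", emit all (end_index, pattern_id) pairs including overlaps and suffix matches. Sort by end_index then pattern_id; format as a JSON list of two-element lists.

Construct AC machine:
Trie (insert patterns):
  n0 'ε': a→8 b→1 c→18
  n1 'b': a→2 b→13
  n2 'ba': c→3
  n3 'bac': a→5 c→4
  n4 'bacc': ·  ←P0
  n5 'baca': c→6
  n6 'bacac': a→7
  n7 'bacaca': ·  ←P1
  n8 'a': a→9 b→21
  n9 'aa': c→10
  n10 'aac': b→11 c→17
  n11 'aacb': b→12
  n12 'aacbb': ·  ←P2
  n13 'bb': a→14
  n14 'bba': b→15
  n15 'bbab': c→16
  n16 'bbabc': ·  ←P3
  n17 'aacc': ·  ←P4
  n18 'c': b→24 c→19
  n19 'cc': c→20
  n20 'ccc': ·  ←P5
  n21 'ab': b→22
  n22 'abb': c→23
  n23 'abbc': ·  ←P6
  n24 'cb': b→25
  n25 'cbb': ·  ←P7

BFS fail/out derivation:
  fail(1) 'b': from fail(0)=0 chase 'b': 0 ⇒ 0;  out=∅∪out(0)=∅
  fail(8) 'a': from fail(0)=0 chase 'a': 0 ⇒ 0;  out=∅∪out(0)=∅
  fail(18) 'c': from fail(0)=0 chase 'c': 0 ⇒ 0;  out=∅∪out(0)=∅
  fail(2) 'ba': from fail(1)=0 chase 'a': 0 ⇒ 8;  out=∅∪out(8)=∅
  fail(9) 'aa': from fail(8)=0 chase 'a': 0 ⇒ 8;  out=∅∪out(8)=∅
  fail(13) 'bb': from fail(1)=0 chase 'b': 0 ⇒ 1;  out=∅∪out(1)=∅
  fail(19) 'cc': from fail(18)=0 chase 'c': 0 ⇒ 18;  out=∅∪out(18)=∅
  fail(21) 'ab': from fail(8)=0 chase 'b': 0 ⇒ 1;  out=∅∪out(1)=∅
  fail(24) 'cb': from fail(18)=0 chase 'b': 0 ⇒ 1;  out=∅∪out(1)=∅
  fail(3) 'bac': from fail(2)=8 chase 'c': 8→0 ⇒ 18;  out=∅∪out(18)=∅
  fail(10) 'aac': from fail(9)=8 chase 'c': 8→0 ⇒ 18;  out=∅∪out(18)=∅
  fail(14) 'bba': from fail(13)=1 chase 'a': 1 ⇒ 2;  out=∅∪out(2)=∅
  fail(20) 'ccc': from fail(19)=18 chase 'c': 18 ⇒ 19;  out={5}∪out(19)={5}
  fail(22) 'abb': from fail(21)=1 chase 'b': 1 ⇒ 13;  out=∅∪out(13)=∅
  fail(25) 'cbb': from fail(24)=1 chase 'b': 1 ⇒ 13;  out={7}∪out(13)={7}
  fail(4) 'bacc': from fail(3)=18 chase 'c': 18 ⇒ 19;  out={0}∪out(19)={0}
  fail(5) 'baca': from fail(3)=18 chase 'a': 18→0 ⇒ 8;  out=∅∪out(8)=∅
  fail(11) 'aacb': from fail(10)=18 chase 'b': 18 ⇒ 24;  out=∅∪out(24)=∅
  fail(15) 'bbab': from fail(14)=2 chase 'b': 2→8 ⇒ 21;  out=∅∪out(21)=∅
  fail(17) 'aacc': from fail(10)=18 chase 'c': 18 ⇒ 19;  out={4}∪out(19)={4}
  fail(23) 'abbc': from fail(22)=13 chase 'c': 13→1→0 ⇒ 18;  out={6}∪out(18)={6}
  fail(6) 'bacac': from fail(5)=8 chase 'c': 8→0 ⇒ 18;  out=∅∪out(18)=∅
  fail(12) 'aacbb': from fail(11)=24 chase 'b': 24 ⇒ 25;  out={2}∪out(25)={2,7}
  fail(16) 'bbabc': from fail(15)=21 chase 'c': 21→1→0 ⇒ 18;  out={3}∪out(18)={3}
  fail(7) 'bacaca': from fail(6)=18 chase 'a': 18→0 ⇒ 8;  out={1}∪out(8)={1}

Run:
[0] read 'a'  n0⇒n8
[1] read 'a'  n8⇒n9
[2] read 'c'  n9⇒n10
[3] read 'b'  n10⇒n11
[4] read 'b'  n11⇒n12  → match P2@[0:4],P7@[2:4]
[5] read 'a'  n12⇒n14 ·f
[6] read 'b'  n14⇒n15
[7] read 'a'  n15⇒n2 ·f
[8] read 'c'  n2⇒n3
[9] read 'b'  n3⇒n24 ·f
[10] read 'b'  n24⇒n25  → match P7@[8:10]
[11] read 'a'  n25⇒n14 ·f
[12] read 'c'  n14⇒n3 ·f
[13] read 'c'  n3⇒n4  → match P0@[10:13]
[14] read 'a'  n4⇒n8 ·f
[15] read 'a'  n8⇒n9
[16] read 'a'  n9⇒n9 ·f
[17] read 'c'  n9⇒n10
[18] read 'c'  n10⇒n17  → match P4@[15:18]
[19] read 'b'  n17⇒n24 ·f
[20] read 'b'  n24⇒n25  → match P7@[18:20]
[21] read 'a'  n25⇒n14 ·f
[22] read 'b'  n14⇒n15
[23] read 'c'  n15⇒n16  → match P3@[19:23]
[24] read 'a'  n16⇒n8 ·f
[25] read 'b'  n8⇒n21
[26] read 'b'  n21⇒n22
[27] read 'a'  n22⇒n14 ·f
[28] read 'b'  n14⇒n15
[29] read 'c'  n15⇒n16  → match P3@[25:29]
[30] read 'b'  n16⇒n24 ·f
[31] read 'b'  n24⇒n25  → match P7@[29:31]
[32] read 'a'  n25⇒n14 ·f
[33] read 'c'  n14⇒n3 ·f
[34] read 'a'  n3⇒n5
[35] read 'c'  n5⇒n6
[36] read 'a'  n6⇒n7  → match P1@[31:36]
[37] read 'c'  n7⇒n18 ·f
[38] read 'c'  n18⇒n19
[39] read 'c'  n19⇒n20  → match P5@[37:39]
[40] read 'a'  n20⇒n8 ·f
[41] read 'a'  n8⇒n9
[42] read 'c'  n9⇒n10
[43] read 'c'  n10⇒n17  → match P4@[40:43]

Matches: [[4,2],[4,7],[10,7],[13,0],[18,4],[20,7],[23,3],[29,3],[31,7],[36,1],[39,5],[43,4]]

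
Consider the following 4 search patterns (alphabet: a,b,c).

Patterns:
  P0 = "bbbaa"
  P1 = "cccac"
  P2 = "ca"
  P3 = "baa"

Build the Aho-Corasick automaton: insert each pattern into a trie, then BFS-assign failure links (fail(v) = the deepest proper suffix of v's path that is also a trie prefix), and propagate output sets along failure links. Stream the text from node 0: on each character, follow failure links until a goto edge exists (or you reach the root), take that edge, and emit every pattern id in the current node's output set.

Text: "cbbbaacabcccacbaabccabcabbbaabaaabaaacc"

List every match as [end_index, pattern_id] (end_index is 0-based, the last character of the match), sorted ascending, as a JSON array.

Build:
Trie nodes:
  n0 'ε': b→1 c→6
  n1 'b': a→12 b→2
  n2 'bb': b→3
  n3 'bbb': a→4
  n4 'bbba': a→5
  n5 'bbbaa': ·  [P0 ends]
  n6 'c': a→11 c→7
  n7 'cc': c→8
  n8 'ccc': a→9
  n9 'ccca': c→10
  n10 'cccac': ·  [P1 ends]
  n11 'ca': ·  [P2 ends]
  n12 'ba': a→13
  n13 'baa': ·  [P3 ends]

Failure links (BFS by depth):
  n1('b'): parent n0 fail=0; on 'b' 0 → fail=0;  out ∅∪∅=∅
  n6('c'): parent n0 fail=0; on 'c' 0 → fail=0;  out ∅∪∅=∅
  n2('bb'): parent n1 fail=0; on 'b' 0 → fail=1;  out ∅∪∅=∅
  n7('cc'): parent n6 fail=0; on 'c' 0 → fail=6;  out ∅∪∅=∅
  n11('ca'): parent n6 fail=0; on 'a' 0 → fail=0;  out {2}∪∅={2}
  n12('ba'): parent n1 fail=0; on 'a' 0 → fail=0;  out ∅∪∅=∅
  n3('bbb'): parent n2 fail=1; on 'b' 1 → fail=2;  out ∅∪∅=∅
  n8('ccc'): parent n7 fail=6; on 'c' 6 → fail=7;  out ∅∪∅=∅
  n13('baa'): parent n12 fail=0; on 'a' 0 → fail=0;  out {3}∪∅={3}
  n4('bbba'): parent n3 fail=2; on 'a' 2→1 → fail=12;  out ∅∪∅=∅
  n9('ccca'): parent n8 fail=7; on 'a' 7→6 → fail=11;  out ∅∪{2}={2}
  n5('bbbaa'): parent n4 fail=12; on 'a' 12 → fail=13;  out {0}∪{3}={0,3}
  n10('cccac'): parent n9 fail=11; on 'c' 11→0 → fail=6;  out {1}∪∅={1}

Run:
[0] read 'c'  n0⇒n6
[1] read 'b'  n6⇒n1 ·f
[2] read 'b'  n1⇒n2
[3] read 'b'  n2⇒n3
[4] read 'a'  n3⇒n4
[5] read 'a'  n4⇒n5  → match P0@[1:5],P3@[3:5]
[6] read 'c'  n5⇒n6 ·f
[7] read 'a'  n6⇒n11  → match P2@[6:7]
[8] read 'b'  n11⇒n1 ·f
[9] read 'c'  n1⇒n6 ·f
[10] read 'c'  n6⇒n7
[11] read 'c'  n7⇒n8
[12] read 'a'  n8⇒n9  → match P2@[11:12]
[13] read 'c'  n9⇒n10  → match P1@[9:13]
[14] read 'b'  n10⇒n1 ·f
[15] read 'a'  n1⇒n12
[16] read 'a'  n12⇒n13  → match P3@[14:16]
[17] read 'b'  n13⇒n1 ·f
[18] read 'c'  n1⇒n6 ·f
[19] read 'c'  n6⇒n7
[20] read 'a'  n7⇒n11 ·f  → match P2@[19:20]
[21] read 'b'  n11⇒n1 ·f
[22] read 'c'  n1⇒n6 ·f
[23] read 'a'  n6⇒n11  → match P2@[22:23]
[24] read 'b'  n11⇒n1 ·f
[25] read 'b'  n1⇒n2
[26] read 'b'  n2⇒n3
[27] read 'a'  n3⇒n4
[28] read 'a'  n4⇒n5  → match P0@[24:28],P3@[26:28]
[29] read 'b'  n5⇒n1 ·f
[30] read 'a'  n1⇒n12
[31] read 'a'  n12⇒n13  → match P3@[29:31]
[32] read 'a'  n13⇒n0 ·f
[33] read 'b'  n0⇒n1
[34] read 'a'  n1⇒n12
[35] read 'a'  n12⇒n13  → match P3@[33:35]
[36] read 'a'  n13⇒n0 ·f
[37] read 'c'  n0⇒n6
[38] read 'c'  n6⇒n7

Matches: [[5,0],[5,3],[7,2],[12,2],[13,1],[16,3],[20,2],[23,2],[28,0],[28,3],[31,3],[35,3]]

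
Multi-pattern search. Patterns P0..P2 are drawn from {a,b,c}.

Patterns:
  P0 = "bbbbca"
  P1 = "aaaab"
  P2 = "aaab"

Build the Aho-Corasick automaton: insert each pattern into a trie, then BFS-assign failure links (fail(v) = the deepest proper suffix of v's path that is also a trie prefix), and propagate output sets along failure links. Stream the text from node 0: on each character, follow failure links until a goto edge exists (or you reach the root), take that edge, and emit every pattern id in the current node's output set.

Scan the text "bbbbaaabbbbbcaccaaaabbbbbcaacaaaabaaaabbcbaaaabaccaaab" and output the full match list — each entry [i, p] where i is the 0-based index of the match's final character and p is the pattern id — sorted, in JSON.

Build automaton:
Trie nodes:
  0='ε' goto a→7 b→1
  1='b' goto b→2
  2='bb' goto b→3
  3='bbb' goto b→4
  4='bbbb' goto c→5
  5='bbbbc' goto a→6
  6='bbbbca' goto ·  ←P0
  7='a' goto a→8
  8='aa' goto a→9
  9='aaa' goto a→10 b→12
  10='aaaa' goto b→11
  11='aaaab' goto ·  ←P1
  12='aaab' goto ·  ←P2

Failure links (BFS by depth):
  n1('b'): parent n0 fail=0; on 'b' 0 → fail=0;  out ∅∪∅=∅
  n7('a'): parent n0 fail=0; on 'a' 0 → fail=0;  out ∅∪∅=∅
  n2('bb'): parent n1 fail=0; on 'b' 0 → fail=1;  out ∅∪∅=∅
  n8('aa'): parent n7 fail=0; on 'a' 0 → fail=7;  out ∅∪∅=∅
  n3('bbb'): parent n2 fail=1; on 'b' 1 → fail=2;  out ∅∪∅=∅
  n9('aaa'): parent n8 fail=7; on 'a' 7 → fail=8;  out ∅∪∅=∅
  n4('bbbb'): parent n3 fail=2; on 'b' 2 → fail=3;  out ∅∪∅=∅
  n10('aaaa'): parent n9 fail=8; on 'a' 8 → fail=9;  out ∅∪∅=∅
  n12('aaab'): parent n9 fail=8; on 'b' 8→7→0 → fail=1;  out {2}∪∅={2}
  n5('bbbbc'): parent n4 fail=3; on 'c' 3→2→1→0 → fail=0;  out ∅∪∅=∅
  n11('aaaab'): parent n10 fail=9; on 'b' 9 → fail=12;  out {1}∪{2}={1,2}
  n6('bbbbca'): parent n5 fail=0; on 'a' 0 → fail=7;  out {0}∪∅={0}

Scan:
i=0 'b': node 0→1
i=1 'b': node 1→2
i=2 'b': node 2→3
i=3 'b': node 3→4
i=4 'a': node 4→7 (fail-walked)
i=5 'a': node 7→8
i=6 'a': node 8→9
i=7 'b': node 9→12  → match P2@[4:7]
i=8 'b': node 12→2 (fail-walked)
i=9 'b': node 2→3
i=10 'b': node 3→4
i=11 'b': node 4→4 (fail-walked)
i=12 'c': node 4→5
i=13 'a': node 5→6  → match P0@[8:13]
i=14 'c': node 6→0 (fail-walked)
i=15 'c': node 0→0
i=16 'a': node 0→7
i=17 'a': node 7→8
i=18 'a': node 8→9
i=19 'a': node 9→10
i=20 'b': node 10→11  → match P1@[16:20],P2@[17:20]
i=21 'b': node 11→2 (fail-walked)
i=22 'b': node 2→3
i=23 'b': node 3→4
i=24 'b': node 4→4 (fail-walked)
i=25 'c': node 4→5
i=26 'a': node 5→6  → match P0@[21:26]
i=27 'a': node 6→8 (fail-walked)
i=28 'c': node 8→0 (fail-walked)
i=29 'a': node 0→7
i=30 'a': node 7→8
i=31 'a': node 8→9
i=32 'a': node 9→10
i=33 'b': node 10→11  → match P1@[29:33],P2@[30:33]
i=34 'a': node 11→7 (fail-walked)
i=35 'a': node 7→8
i=36 'a': node 8→9
i=37 'a': node 9→10
i=38 'b': node 10→11  → match P1@[34:38],P2@[35:38]
i=39 'b': node 11→2 (fail-walked)
i=40 'c': node 2→0 (fail-walked)
i=41 'b': node 0→1
i=42 'a': node 1→7 (fail-walked)
i=43 'a': node 7→8
i=44 'a': node 8→9
i=45 'a': node 9→10
i=46 'b': node 10→11  → match P1@[42:46],P2@[43:46]
i=47 'a': node 11→7 (fail-walked)
i=48 'c': node 7→0 (fail-walked)
i=49 'c': node 0→0
i=50 'a': node 0→7
i=51 'a': node 7→8
i=52 'a': node 8→9
i=53 'b': node 9→12  → match P2@[50:53]

All matches (sorted): [[7,2],[13,0],[20,1],[20,2],[26,0],[33,1],[33,2],[38,1],[38,2],[46,1],[46,2],[53,2]]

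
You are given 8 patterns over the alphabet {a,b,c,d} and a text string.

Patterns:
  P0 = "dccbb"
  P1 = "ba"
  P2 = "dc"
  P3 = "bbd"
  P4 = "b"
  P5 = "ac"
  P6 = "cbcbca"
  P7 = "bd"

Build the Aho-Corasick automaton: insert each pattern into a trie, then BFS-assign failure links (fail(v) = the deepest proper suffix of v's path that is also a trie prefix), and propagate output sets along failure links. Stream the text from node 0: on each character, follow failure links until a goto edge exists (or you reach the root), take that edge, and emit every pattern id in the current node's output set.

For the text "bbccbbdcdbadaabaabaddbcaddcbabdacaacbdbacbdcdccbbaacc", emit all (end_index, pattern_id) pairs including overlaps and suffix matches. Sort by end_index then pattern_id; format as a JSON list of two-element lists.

Construct AC machine:
Trie nodes:
  n0 'ε': a→10 b→6 c→12 d→1
  n1 'd': c→2
  n2 'dc': c→3  [P2 ends]
  n3 'dcc': b→4
  n4 'dccb': b→5
  n5 'dccbb': ·  [P0 ends]
  n6 'b': a→7 b→8 d→18  [P4 ends]
  n7 'ba': ·  [P1 ends]
  n8 'bb': d→9
  n9 'bbd': ·  [P3 ends]
  n10 'a': c→11
  n11 'ac': ·  [P5 ends]
  n12 'c': b→13
  n13 'cb': c→14
  n14 'cbc': b→15
  n15 'cbcb': c→16
  n16 'cbcbc': a→17
  n17 'cbcbca': ·  [P6 ends]
  n18 'bd': ·  [P7 ends]

Failure links (BFS by depth):
  n1('d'): parent n0 fail=0; on 'd' 0 → fail=0;  out ∅∪∅=∅
  n6('b'): parent n0 fail=0; on 'b' 0 → fail=0;  out {4}∪∅={4}
  n10('a'): parent n0 fail=0; on 'a' 0 → fail=0;  out ∅∪∅=∅
  n12('c'): parent n0 fail=0; on 'c' 0 → fail=0;  out ∅∪∅=∅
  n2('dc'): parent n1 fail=0; on 'c' 0 → fail=12;  out {2}∪∅={2}
  n7('ba'): parent n6 fail=0; on 'a' 0 → fail=10;  out {1}∪∅={1}
  n8('bb'): parent n6 fail=0; on 'b' 0 → fail=6;  out ∅∪{4}={4}
  n11('ac'): parent n10 fail=0; on 'c' 0 → fail=12;  out {5}∪∅={5}
  n13('cb'): parent n12 fail=0; on 'b' 0 → fail=6;  out ∅∪{4}={4}
  n18('bd'): parent n6 fail=0; on 'd' 0 → fail=1;  out {7}∪∅={7}
  n3('dcc'): parent n2 fail=12; on 'c' 12→0 → fail=12;  out ∅∪∅=∅
  n9('bbd'): parent n8 fail=6; on 'd' 6 → fail=18;  out {3}∪{7}={3,7}
  n14('cbc'): parent n13 fail=6; on 'c' 6→0 → fail=12;  out ∅∪∅=∅
  n4('dccb'): parent n3 fail=12; on 'b' 12 → fail=13;  out ∅∪{4}={4}
  n15('cbcb'): parent n14 fail=12; on 'b' 12 → fail=13;  out ∅∪{4}={4}
  n5('dccbb'): parent n4 fail=13; on 'b' 13→6 → fail=8;  out {0}∪{4}={0,4}
  n16('cbcbc'): parent n15 fail=13; on 'c' 13 → fail=14;  out ∅∪∅=∅
  n17('cbcbca'): parent n16 fail=14; on 'a' 14→12→0 → fail=10;  out {6}∪∅={6}

Text stream:
i=0 'b': node 0→6  ** P4@[0:0]
i=1 'b': node 6→8  ** P4@[1:1]
i=2 'c': node 8→12 (via fail)
i=3 'c': node 12→12 (via fail)
i=4 'b': node 12→13  ** P4@[4:4]
i=5 'b': node 13→8 (via fail)  ** P4@[5:5]
i=6 'd': node 8→9  ** P3@[4:6],P7@[5:6]
i=7 'c': node 9→2 (via fail)  ** P2@[6:7]
i=8 'd': node 2→1 (via fail)
i=9 'b': node 1→6 (via fail)  ** P4@[9:9]
i=10 'a': node 6→7  ** P1@[9:10]
i=11 'd': node 7→1 (via fail)
i=12 'a': node 1→10 (via fail)
i=13 'a': node 10→10 (via fail)
i=14 'b': node 10→6 (via fail)  ** P4@[14:14]
i=15 'a': node 6→7  ** P1@[14:15]
i=16 'a': node 7→10 (via fail)
i=17 'b': node 10→6 (via fail)  ** P4@[17:17]
i=18 'a': node 6→7  ** P1@[17:18]
i=19 'd': node 7→1 (via fail)
i=20 'd': node 1→1 (via fail)
i=21 'b': node 1→6 (via fail)  ** P4@[21:21]
i=22 'c': node 6→12 (via fail)
i=23 'a': node 12→10 (via fail)
i=24 'd': node 10→1 (via fail)
i=25 'd': node 1→1 (via fail)
i=26 'c': node 1→2  ** P2@[25:26]
i=27 'b': node 2→13 (via fail)  ** P4@[27:27]
i=28 'a': node 13→7 (via fail)  ** P1@[27:28]
i=29 'b': node 7→6 (via fail)  ** P4@[29:29]
i=30 'd': node 6→18  ** P7@[29:30]
i=31 'a': node 18→10 (via fail)
i=32 'c': node 10→11  ** P5@[31:32]
i=33 'a': node 11→10 (via fail)
i=34 'a': node 10→10 (via fail)
i=35 'c': node 10→11  ** P5@[34:35]
i=36 'b': node 11→13 (via fail)  ** P4@[36:36]
i=37 'd': node 13→18 (via fail)  ** P7@[36:37]
i=38 'b': node 18→6 (via fail)  ** P4@[38:38]
i=39 'a': node 6→7  ** P1@[38:39]
i=40 'c': node 7→11 (via fail)  ** P5@[39:40]
i=41 'b': node 11→13 (via fail)  ** P4@[41:41]
i=42 'd': node 13→18 (via fail)  ** P7@[41:42]
i=43 'c': node 18→2 (via fail)  ** P2@[42:43]
i=44 'd': node 2→1 (via fail)
i=45 'c': node 1→2  ** P2@[44:45]
i=46 'c': node 2→3
i=47 'b': node 3→4  ** P4@[47:47]
i=48 'b': node 4→5  ** P0@[44:48],P4@[48:48]
i=49 'a': node 5→7 (via fail)  ** P1@[48:49]
i=50 'a': node 7→10 (via fail)
i=51 'c': node 10→11  ** P5@[50:51]
i=52 'c': node 11→12 (via fail)

Matches: [[0,4],[1,4],[4,4],[5,4],[6,3],[6,7],[7,2],[9,4],[10,1],[14,4],[15,1],[17,4],[18,1],[21,4],[26,2],[27,4],[28,1],[29,4],[30,7],[32,5],[35,5],[36,4],[37,7],[38,4],[39,1],[40,5],[41,4],[42,7],[43,2],[45,2],[47,4],[48,0],[48,4],[49,1],[51,5]]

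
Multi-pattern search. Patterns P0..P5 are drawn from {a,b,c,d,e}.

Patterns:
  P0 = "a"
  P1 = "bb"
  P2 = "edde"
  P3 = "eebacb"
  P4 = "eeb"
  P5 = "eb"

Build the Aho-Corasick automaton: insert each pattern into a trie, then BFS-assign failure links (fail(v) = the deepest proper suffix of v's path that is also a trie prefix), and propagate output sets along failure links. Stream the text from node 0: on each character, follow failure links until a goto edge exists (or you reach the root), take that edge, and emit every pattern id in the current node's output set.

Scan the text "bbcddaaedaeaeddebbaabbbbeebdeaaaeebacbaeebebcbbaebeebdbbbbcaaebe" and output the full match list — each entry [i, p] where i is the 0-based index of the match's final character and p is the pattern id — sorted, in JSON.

Build automaton:
Trie (insert patterns):
  0='ε' goto a→1 b→2 e→4
  1='a' goto ·  ←P0
  2='b' goto b→3
  3='bb' goto ·  ←P1
  4='e' goto b→13 d→5 e→8
  5='ed' goto d→6
  6='edd' goto e→7
  7='edde' goto ·  ←P2
  8='ee' goto b→9
  9='eeb' goto a→10  ←P4
  10='eeba' goto c→11
  11='eebac' goto b→12
  12='eebacb' goto ·  ←P3
  13='eb' goto ·  ←P5

Failure links (BFS by depth):
  n1('a'): parent n0 fail=0; on 'a' 0 → fail=0;  out {0}∪∅={0}
  n2('b'): parent n0 fail=0; on 'b' 0 → fail=0;  out ∅∪∅=∅
  n4('e'): parent n0 fail=0; on 'e' 0 → fail=0;  out ∅∪∅=∅
  n3('bb'): parent n2 fail=0; on 'b' 0 → fail=2;  out {1}∪∅={1}
  n5('ed'): parent n4 fail=0; on 'd' 0 → fail=0;  out ∅∪∅=∅
  n8('ee'): parent n4 fail=0; on 'e' 0 → fail=4;  out ∅∪∅=∅
  n13('eb'): parent n4 fail=0; on 'b' 0 → fail=2;  out {5}∪∅={5}
  n6('edd'): parent n5 fail=0; on 'd' 0 → fail=0;  out ∅∪∅=∅
  n9('eeb'): parent n8 fail=4; on 'b' 4 → fail=13;  out {4}∪{5}={4,5}
  n7('edde'): parent n6 fail=0; on 'e' 0 → fail=4;  out {2}∪∅={2}
  n10('eeba'): parent n9 fail=13; on 'a' 13→2→0 → fail=1;  out ∅∪{0}={0}
  n11('eebac'): parent n10 fail=1; on 'c' 1→0 → fail=0;  out ∅∪∅=∅
  n12('eebacb'): parent n11 fail=0; on 'b' 0 → fail=2;  out {3}∪∅={3}

Scan:
[0] read 'b'  n0⇒n2
[1] read 'b'  n2⇒n3  → match P1@[0:1]
[2] read 'c'  n3⇒n0 (fail-walked)
[3] read 'd'  n0⇒n0
[4] read 'd'  n0⇒n0
[5] read 'a'  n0⇒n1  → match P0@[5:5]
[6] read 'a'  n1⇒n1 (fail-walked)  → match P0@[6:6]
[7] read 'e'  n1⇒n4 (fail-walked)
[8] read 'd'  n4⇒n5
[9] read 'a'  n5⇒n1 (fail-walked)  → match P0@[9:9]
[10] read 'e'  n1⇒n4 (fail-walked)
[11] read 'a'  n4⇒n1 (fail-walked)  → match P0@[11:11]
[12] read 'e'  n1⇒n4 (fail-walked)
[13] read 'd'  n4⇒n5
[14] read 'd'  n5⇒n6
[15] read 'e'  n6⇒n7  → match P2@[12:15]
[16] read 'b'  n7⇒n13 (fail-walked)  → match P5@[15:16]
[17] read 'b'  n13⇒n3 (fail-walked)  → match P1@[16:17]
[18] read 'a'  n3⇒n1 (fail-walked)  → match P0@[18:18]
[19] read 'a'  n1⇒n1 (fail-walked)  → match P0@[19:19]
[20] read 'b'  n1⇒n2 (fail-walked)
[21] read 'b'  n2⇒n3  → match P1@[20:21]
[22] read 'b'  n3⇒n3 (fail-walked)  → match P1@[21:22]
[23] read 'b'  n3⇒n3 (fail-walked)  → match P1@[22:23]
[24] read 'e'  n3⇒n4 (fail-walked)
[25] read 'e'  n4⇒n8
[26] read 'b'  n8⇒n9  → match P4@[24:26],P5@[25:26]
[27] read 'd'  n9⇒n0 (fail-walked)
[28] read 'e'  n0⇒n4
[29] read 'a'  n4⇒n1 (fail-walked)  → match P0@[29:29]
[30] read 'a'  n1⇒n1 (fail-walked)  → match P0@[30:30]
[31] read 'a'  n1⇒n1 (fail-walked)  → match P0@[31:31]
[32] read 'e'  n1⇒n4 (fail-walked)
[33] read 'e'  n4⇒n8
[34] read 'b'  n8⇒n9  → match P4@[32:34],P5@[33:34]
[35] read 'a'  n9⇒n10  → match P0@[35:35]
[36] read 'c'  n10⇒n11
[37] read 'b'  n11⇒n12  → match P3@[32:37]
[38] read 'a'  n12⇒n1 (fail-walked)  → match P0@[38:38]
[39] read 'e'  n1⇒n4 (fail-walked)
[40] read 'e'  n4⇒n8
[41] read 'b'  n8⇒n9  → match P4@[39:41],P5@[40:41]
[42] read 'e'  n9⇒n4 (fail-walked)
[43] read 'b'  n4⇒n13  → match P5@[42:43]
[44] read 'c'  n13⇒n0 (fail-walked)
[45] read 'b'  n0⇒n2
[46] read 'b'  n2⇒n3  → match P1@[45:46]
[47] read 'a'  n3⇒n1 (fail-walked)  → match P0@[47:47]
[48] read 'e'  n1⇒n4 (fail-walked)
[49] read 'b'  n4⇒n13  → match P5@[48:49]
[50] read 'e'  n13⇒n4 (fail-walked)
[51] read 'e'  n4⇒n8
[52] read 'b'  n8⇒n9  → match P4@[50:52],P5@[51:52]
[53] read 'd'  n9⇒n0 (fail-walked)
[54] read 'b'  n0⇒n2
[55] read 'b'  n2⇒n3  → match P1@[54:55]
[56] read 'b'  n3⇒n3 (fail-walked)  → match P1@[55:56]
[57] read 'b'  n3⇒n3 (fail-walked)  → match P1@[56:57]
[58] read 'c'  n3⇒n0 (fail-walked)
[59] read 'a'  n0⇒n1  → match P0@[59:59]
[60] read 'a'  n1⇒n1 (fail-walked)  → match P0@[60:60]
[61] read 'e'  n1⇒n4 (fail-walked)
[62] read 'b'  n4⇒n13  → match P5@[61:62]
[63] read 'e'  n13⇒n4 (fail-walked)

Result: [[1,1],[5,0],[6,0],[9,0],[11,0],[15,2],[16,5],[17,1],[18,0],[19,0],[21,1],[22,1],[23,1],[26,4],[26,5],[29,0],[30,0],[31,0],[34,4],[34,5],[35,0],[37,3],[38,0],[41,4],[41,5],[43,5],[46,1],[47,0],[49,5],[52,4],[52,5],[55,1],[56,1],[57,1],[59,0],[60,0],[62,5]]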